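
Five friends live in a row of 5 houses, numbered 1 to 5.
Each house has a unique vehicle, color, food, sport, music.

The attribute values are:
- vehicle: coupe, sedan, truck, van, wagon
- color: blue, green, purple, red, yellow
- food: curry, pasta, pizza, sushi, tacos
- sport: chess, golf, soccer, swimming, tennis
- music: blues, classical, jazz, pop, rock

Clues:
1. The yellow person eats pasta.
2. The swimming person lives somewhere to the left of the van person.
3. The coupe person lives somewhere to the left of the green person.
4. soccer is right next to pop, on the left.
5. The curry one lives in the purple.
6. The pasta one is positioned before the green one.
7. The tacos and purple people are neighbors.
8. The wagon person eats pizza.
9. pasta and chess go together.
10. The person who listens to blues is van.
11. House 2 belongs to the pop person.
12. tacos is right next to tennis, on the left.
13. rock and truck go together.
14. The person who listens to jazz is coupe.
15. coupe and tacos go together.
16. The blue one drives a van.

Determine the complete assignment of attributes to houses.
Solution:

House | Vehicle | Color | Food | Sport | Music
----------------------------------------------
  1   | coupe | red | tacos | soccer | jazz
  2   | sedan | purple | curry | tennis | pop
  3   | truck | yellow | pasta | chess | rock
  4   | wagon | green | pizza | swimming | classical
  5   | van | blue | sushi | golf | blues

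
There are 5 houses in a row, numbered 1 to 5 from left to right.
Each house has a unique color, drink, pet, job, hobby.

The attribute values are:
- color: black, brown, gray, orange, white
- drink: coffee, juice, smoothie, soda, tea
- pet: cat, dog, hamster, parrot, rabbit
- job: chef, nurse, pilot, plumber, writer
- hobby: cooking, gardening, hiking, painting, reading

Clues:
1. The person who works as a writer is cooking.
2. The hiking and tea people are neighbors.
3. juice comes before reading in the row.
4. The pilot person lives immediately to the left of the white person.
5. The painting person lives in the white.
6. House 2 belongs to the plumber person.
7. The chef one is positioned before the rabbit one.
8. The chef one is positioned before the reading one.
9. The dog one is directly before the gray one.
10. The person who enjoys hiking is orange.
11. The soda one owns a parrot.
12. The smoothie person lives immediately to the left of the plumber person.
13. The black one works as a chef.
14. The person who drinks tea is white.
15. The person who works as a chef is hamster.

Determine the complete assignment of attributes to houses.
Solution:

House | Color | Drink | Pet | Job | Hobby
-----------------------------------------
  1   | orange | smoothie | cat | pilot | hiking
  2   | white | tea | dog | plumber | painting
  3   | gray | soda | parrot | writer | cooking
  4   | black | juice | hamster | chef | gardening
  5   | brown | coffee | rabbit | nurse | reading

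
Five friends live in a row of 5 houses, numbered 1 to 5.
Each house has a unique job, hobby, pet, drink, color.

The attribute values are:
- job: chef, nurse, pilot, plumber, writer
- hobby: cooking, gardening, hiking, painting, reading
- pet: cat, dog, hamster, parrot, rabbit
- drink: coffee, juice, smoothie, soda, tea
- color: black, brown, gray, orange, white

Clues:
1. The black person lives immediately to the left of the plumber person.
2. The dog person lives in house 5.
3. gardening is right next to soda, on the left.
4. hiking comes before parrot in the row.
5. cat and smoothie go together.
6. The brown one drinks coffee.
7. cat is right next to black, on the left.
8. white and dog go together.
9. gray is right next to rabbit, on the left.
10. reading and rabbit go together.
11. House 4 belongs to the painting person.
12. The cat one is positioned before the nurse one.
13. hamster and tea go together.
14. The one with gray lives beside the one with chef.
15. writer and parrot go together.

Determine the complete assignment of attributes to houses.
Solution:

House | Job | Hobby | Pet | Drink | Color
-----------------------------------------
  1   | pilot | gardening | cat | smoothie | gray
  2   | chef | reading | rabbit | soda | black
  3   | plumber | hiking | hamster | tea | orange
  4   | writer | painting | parrot | coffee | brown
  5   | nurse | cooking | dog | juice | white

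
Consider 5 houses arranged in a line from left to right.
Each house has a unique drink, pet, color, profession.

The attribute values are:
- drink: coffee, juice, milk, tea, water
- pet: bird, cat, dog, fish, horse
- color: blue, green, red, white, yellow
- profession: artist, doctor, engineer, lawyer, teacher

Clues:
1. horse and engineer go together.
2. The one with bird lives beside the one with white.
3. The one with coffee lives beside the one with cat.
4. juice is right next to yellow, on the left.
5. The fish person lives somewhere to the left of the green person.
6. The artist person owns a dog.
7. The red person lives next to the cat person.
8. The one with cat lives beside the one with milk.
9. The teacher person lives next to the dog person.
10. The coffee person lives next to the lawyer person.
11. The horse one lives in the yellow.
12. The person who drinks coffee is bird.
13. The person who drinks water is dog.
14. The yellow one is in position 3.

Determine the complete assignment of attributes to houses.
Solution:

House | Drink | Pet | Color | Profession
----------------------------------------
  1   | coffee | bird | red | doctor
  2   | juice | cat | white | lawyer
  3   | milk | horse | yellow | engineer
  4   | tea | fish | blue | teacher
  5   | water | dog | green | artist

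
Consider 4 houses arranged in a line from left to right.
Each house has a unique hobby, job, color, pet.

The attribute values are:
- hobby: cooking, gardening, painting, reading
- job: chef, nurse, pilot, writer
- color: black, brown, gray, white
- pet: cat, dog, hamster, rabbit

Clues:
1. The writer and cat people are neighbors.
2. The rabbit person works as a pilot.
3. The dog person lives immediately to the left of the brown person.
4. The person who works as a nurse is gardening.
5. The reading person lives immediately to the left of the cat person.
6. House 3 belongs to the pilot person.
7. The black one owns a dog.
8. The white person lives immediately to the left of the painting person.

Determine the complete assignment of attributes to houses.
Solution:

House | Hobby | Job | Color | Pet
---------------------------------
  1   | reading | writer | black | dog
  2   | gardening | nurse | brown | cat
  3   | cooking | pilot | white | rabbit
  4   | painting | chef | gray | hamster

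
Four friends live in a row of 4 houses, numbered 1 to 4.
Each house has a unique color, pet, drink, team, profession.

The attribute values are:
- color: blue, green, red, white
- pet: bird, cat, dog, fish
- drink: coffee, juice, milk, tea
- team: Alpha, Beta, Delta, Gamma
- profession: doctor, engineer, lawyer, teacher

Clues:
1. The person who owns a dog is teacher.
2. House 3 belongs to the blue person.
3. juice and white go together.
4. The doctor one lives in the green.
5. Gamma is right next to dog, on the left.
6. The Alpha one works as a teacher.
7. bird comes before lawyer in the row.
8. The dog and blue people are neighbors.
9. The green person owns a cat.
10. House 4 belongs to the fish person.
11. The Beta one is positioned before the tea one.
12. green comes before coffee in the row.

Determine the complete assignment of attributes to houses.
Solution:

House | Color | Pet | Drink | Team | Profession
-----------------------------------------------
  1   | green | cat | milk | Gamma | doctor
  2   | white | dog | juice | Alpha | teacher
  3   | blue | bird | coffee | Beta | engineer
  4   | red | fish | tea | Delta | lawyer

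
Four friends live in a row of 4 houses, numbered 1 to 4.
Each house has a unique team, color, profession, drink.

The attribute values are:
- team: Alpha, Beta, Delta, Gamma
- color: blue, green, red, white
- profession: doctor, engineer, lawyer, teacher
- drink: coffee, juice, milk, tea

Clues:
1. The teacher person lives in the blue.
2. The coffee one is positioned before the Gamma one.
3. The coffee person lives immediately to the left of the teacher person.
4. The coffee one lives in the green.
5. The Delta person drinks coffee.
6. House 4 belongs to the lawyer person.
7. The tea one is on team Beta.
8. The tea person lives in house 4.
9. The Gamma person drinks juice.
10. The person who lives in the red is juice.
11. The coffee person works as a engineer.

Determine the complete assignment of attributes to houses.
Solution:

House | Team | Color | Profession | Drink
-----------------------------------------
  1   | Delta | green | engineer | coffee
  2   | Alpha | blue | teacher | milk
  3   | Gamma | red | doctor | juice
  4   | Beta | white | lawyer | tea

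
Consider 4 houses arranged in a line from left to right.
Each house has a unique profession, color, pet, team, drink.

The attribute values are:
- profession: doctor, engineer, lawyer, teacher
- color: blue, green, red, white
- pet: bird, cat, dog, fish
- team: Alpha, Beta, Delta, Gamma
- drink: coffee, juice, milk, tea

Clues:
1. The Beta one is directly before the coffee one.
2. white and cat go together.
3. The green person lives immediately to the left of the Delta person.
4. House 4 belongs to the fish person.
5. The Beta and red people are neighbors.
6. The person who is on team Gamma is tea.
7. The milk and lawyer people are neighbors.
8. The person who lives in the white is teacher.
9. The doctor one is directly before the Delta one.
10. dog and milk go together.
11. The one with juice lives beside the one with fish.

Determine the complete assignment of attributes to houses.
Solution:

House | Profession | Color | Pet | Team | Drink
-----------------------------------------------
  1   | doctor | green | dog | Beta | milk
  2   | lawyer | red | bird | Delta | coffee
  3   | teacher | white | cat | Alpha | juice
  4   | engineer | blue | fish | Gamma | tea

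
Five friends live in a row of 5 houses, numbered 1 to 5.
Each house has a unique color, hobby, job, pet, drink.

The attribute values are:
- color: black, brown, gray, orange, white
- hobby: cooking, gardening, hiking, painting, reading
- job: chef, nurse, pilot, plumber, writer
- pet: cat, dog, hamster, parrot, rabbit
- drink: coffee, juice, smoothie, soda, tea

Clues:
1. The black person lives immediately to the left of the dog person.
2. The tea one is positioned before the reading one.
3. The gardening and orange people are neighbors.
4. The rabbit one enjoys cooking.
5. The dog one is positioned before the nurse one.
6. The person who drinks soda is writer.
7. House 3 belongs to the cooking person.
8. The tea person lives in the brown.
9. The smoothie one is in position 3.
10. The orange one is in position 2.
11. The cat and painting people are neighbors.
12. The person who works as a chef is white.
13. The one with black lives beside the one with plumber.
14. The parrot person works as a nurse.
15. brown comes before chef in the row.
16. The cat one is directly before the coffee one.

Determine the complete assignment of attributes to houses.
Solution:

House | Color | Hobby | Job | Pet | Drink
-----------------------------------------
  1   | black | gardening | writer | cat | soda
  2   | orange | painting | plumber | dog | coffee
  3   | gray | cooking | pilot | rabbit | smoothie
  4   | brown | hiking | nurse | parrot | tea
  5   | white | reading | chef | hamster | juice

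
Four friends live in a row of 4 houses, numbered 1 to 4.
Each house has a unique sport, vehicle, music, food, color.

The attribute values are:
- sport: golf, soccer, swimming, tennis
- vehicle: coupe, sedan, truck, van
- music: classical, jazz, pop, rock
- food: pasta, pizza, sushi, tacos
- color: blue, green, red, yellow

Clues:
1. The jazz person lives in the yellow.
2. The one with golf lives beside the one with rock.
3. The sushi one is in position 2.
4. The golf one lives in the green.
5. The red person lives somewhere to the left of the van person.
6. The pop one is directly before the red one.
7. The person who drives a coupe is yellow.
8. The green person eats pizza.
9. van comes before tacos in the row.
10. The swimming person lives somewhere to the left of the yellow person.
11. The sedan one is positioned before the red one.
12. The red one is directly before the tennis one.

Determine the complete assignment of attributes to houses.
Solution:

House | Sport | Vehicle | Music | Food | Color
----------------------------------------------
  1   | golf | sedan | pop | pizza | green
  2   | swimming | truck | rock | sushi | red
  3   | tennis | van | classical | pasta | blue
  4   | soccer | coupe | jazz | tacos | yellow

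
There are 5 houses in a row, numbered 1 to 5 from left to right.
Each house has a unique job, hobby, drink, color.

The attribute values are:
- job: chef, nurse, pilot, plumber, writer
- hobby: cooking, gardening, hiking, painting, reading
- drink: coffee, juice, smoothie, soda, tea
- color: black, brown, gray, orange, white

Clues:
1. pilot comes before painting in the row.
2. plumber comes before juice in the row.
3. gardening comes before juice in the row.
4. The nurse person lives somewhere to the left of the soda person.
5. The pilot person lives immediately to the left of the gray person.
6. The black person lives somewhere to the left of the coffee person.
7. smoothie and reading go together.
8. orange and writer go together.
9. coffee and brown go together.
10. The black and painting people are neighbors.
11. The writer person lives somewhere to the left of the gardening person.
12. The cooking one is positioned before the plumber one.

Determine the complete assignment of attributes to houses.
Solution:

House | Job | Hobby | Drink | Color
-----------------------------------
  1   | pilot | reading | smoothie | black
  2   | nurse | painting | tea | gray
  3   | writer | cooking | soda | orange
  4   | plumber | gardening | coffee | brown
  5   | chef | hiking | juice | white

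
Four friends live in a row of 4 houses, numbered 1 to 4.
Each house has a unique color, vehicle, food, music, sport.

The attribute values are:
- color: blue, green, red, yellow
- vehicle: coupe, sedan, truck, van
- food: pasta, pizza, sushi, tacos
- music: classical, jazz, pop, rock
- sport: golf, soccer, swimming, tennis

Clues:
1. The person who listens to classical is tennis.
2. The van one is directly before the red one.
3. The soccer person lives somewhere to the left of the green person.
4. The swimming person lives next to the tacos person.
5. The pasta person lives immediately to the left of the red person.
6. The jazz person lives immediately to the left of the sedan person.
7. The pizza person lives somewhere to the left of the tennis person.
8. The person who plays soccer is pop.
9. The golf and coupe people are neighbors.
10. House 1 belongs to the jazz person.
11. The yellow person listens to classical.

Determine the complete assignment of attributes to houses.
Solution:

House | Color | Vehicle | Food | Music | Sport
----------------------------------------------
  1   | blue | van | pasta | jazz | swimming
  2   | red | sedan | tacos | pop | soccer
  3   | green | truck | pizza | rock | golf
  4   | yellow | coupe | sushi | classical | tennis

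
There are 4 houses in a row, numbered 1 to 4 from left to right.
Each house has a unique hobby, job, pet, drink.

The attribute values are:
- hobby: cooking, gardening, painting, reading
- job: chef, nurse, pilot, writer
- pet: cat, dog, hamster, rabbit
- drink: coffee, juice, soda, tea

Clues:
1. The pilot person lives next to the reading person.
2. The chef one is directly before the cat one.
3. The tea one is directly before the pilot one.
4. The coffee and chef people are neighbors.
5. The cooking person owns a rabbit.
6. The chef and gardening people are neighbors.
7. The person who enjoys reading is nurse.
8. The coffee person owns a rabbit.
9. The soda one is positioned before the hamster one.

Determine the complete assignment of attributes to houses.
Solution:

House | Hobby | Job | Pet | Drink
---------------------------------
  1   | cooking | writer | rabbit | coffee
  2   | painting | chef | dog | tea
  3   | gardening | pilot | cat | soda
  4   | reading | nurse | hamster | juice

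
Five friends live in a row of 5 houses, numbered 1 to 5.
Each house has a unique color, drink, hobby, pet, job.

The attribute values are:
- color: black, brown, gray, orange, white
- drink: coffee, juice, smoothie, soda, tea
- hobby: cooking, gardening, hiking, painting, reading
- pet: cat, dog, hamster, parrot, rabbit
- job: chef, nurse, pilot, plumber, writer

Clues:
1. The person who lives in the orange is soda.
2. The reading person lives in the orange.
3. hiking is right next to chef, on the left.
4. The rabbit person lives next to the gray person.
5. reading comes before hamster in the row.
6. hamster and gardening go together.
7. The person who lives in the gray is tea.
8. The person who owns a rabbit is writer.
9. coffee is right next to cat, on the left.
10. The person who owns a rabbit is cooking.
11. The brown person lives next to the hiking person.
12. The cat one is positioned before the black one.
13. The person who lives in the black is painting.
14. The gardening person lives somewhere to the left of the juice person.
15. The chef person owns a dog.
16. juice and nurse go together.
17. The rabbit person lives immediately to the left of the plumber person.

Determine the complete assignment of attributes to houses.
Solution:

House | Color | Drink | Hobby | Pet | Job
-----------------------------------------
  1   | brown | coffee | cooking | rabbit | writer
  2   | gray | tea | hiking | cat | plumber
  3   | orange | soda | reading | dog | chef
  4   | white | smoothie | gardening | hamster | pilot
  5   | black | juice | painting | parrot | nurse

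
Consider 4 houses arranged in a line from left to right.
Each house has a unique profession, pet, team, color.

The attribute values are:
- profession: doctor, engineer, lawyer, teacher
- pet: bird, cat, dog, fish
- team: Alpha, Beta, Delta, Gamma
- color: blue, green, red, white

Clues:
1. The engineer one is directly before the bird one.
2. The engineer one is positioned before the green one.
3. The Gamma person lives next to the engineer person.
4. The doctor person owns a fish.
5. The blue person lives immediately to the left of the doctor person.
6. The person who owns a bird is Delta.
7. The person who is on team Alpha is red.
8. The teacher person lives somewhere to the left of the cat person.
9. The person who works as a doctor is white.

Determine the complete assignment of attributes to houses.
Solution:

House | Profession | Pet | Team | Color
---------------------------------------
  1   | teacher | dog | Beta | blue
  2   | doctor | fish | Gamma | white
  3   | engineer | cat | Alpha | red
  4   | lawyer | bird | Delta | green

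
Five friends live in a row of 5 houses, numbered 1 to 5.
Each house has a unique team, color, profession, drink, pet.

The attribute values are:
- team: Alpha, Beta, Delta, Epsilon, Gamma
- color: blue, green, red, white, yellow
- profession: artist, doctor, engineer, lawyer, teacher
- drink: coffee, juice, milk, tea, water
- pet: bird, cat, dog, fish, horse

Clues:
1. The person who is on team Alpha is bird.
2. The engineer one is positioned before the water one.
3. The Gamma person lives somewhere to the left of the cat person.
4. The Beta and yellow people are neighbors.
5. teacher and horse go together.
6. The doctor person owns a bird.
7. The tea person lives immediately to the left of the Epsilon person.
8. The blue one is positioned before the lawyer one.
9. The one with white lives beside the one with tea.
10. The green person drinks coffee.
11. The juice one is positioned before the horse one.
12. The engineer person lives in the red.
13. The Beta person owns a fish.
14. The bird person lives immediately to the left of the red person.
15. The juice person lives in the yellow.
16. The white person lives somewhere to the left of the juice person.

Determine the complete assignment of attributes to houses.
Solution:

House | Team | Color | Profession | Drink | Pet
-----------------------------------------------
  1   | Alpha | white | doctor | milk | bird
  2   | Beta | red | engineer | tea | fish
  3   | Epsilon | yellow | artist | juice | dog
  4   | Gamma | blue | teacher | water | horse
  5   | Delta | green | lawyer | coffee | cat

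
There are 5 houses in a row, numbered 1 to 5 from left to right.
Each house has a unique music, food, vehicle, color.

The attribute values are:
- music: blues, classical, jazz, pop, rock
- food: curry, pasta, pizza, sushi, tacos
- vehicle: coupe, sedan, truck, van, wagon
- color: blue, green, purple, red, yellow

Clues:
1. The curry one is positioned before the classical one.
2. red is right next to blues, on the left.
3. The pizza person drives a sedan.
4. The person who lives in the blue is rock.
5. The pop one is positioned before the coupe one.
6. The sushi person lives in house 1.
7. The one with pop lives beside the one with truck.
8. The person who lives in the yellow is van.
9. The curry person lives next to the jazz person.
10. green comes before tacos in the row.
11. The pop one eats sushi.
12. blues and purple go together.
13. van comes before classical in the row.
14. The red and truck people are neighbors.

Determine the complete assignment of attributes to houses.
Solution:

House | Music | Food | Vehicle | Color
--------------------------------------
  1   | pop | sushi | wagon | red
  2   | blues | curry | truck | purple
  3   | jazz | pasta | van | yellow
  4   | classical | pizza | sedan | green
  5   | rock | tacos | coupe | blue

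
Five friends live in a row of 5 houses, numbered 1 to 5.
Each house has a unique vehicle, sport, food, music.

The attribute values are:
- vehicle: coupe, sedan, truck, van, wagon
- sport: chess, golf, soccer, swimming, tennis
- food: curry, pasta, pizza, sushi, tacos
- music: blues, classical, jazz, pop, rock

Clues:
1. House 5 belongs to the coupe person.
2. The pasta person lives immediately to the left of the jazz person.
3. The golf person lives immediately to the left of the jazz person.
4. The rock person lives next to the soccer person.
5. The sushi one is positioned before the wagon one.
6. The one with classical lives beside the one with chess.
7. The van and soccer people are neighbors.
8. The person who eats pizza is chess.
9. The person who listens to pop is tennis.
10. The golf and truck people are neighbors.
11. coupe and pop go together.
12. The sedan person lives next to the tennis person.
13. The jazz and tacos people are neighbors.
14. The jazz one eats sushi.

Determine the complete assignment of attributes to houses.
Solution:

House | Vehicle | Sport | Food | Music
--------------------------------------
  1   | van | golf | pasta | rock
  2   | truck | soccer | sushi | jazz
  3   | wagon | swimming | tacos | classical
  4   | sedan | chess | pizza | blues
  5   | coupe | tennis | curry | pop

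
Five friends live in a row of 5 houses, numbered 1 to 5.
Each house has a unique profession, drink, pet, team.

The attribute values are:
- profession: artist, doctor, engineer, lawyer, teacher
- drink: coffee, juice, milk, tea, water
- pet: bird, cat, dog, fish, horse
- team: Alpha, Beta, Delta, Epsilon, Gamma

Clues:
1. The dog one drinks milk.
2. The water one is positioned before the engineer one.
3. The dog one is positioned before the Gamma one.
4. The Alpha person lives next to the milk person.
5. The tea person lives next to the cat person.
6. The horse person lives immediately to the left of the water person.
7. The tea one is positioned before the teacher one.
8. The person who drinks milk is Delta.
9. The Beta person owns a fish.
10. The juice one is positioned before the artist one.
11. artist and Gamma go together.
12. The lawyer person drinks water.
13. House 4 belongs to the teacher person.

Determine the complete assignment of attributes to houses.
Solution:

House | Profession | Drink | Pet | Team
---------------------------------------
  1   | doctor | tea | horse | Epsilon
  2   | lawyer | water | cat | Alpha
  3   | engineer | milk | dog | Delta
  4   | teacher | juice | fish | Beta
  5   | artist | coffee | bird | Gamma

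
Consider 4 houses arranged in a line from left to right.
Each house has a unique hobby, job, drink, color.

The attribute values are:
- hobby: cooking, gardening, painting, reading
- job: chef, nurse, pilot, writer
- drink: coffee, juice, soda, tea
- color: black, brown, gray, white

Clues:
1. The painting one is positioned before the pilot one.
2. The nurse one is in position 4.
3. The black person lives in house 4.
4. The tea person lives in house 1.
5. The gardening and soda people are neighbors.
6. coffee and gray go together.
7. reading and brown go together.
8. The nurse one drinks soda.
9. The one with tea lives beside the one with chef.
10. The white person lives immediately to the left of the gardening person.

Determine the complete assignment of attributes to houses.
Solution:

House | Hobby | Job | Drink | Color
-----------------------------------
  1   | reading | writer | tea | brown
  2   | painting | chef | juice | white
  3   | gardening | pilot | coffee | gray
  4   | cooking | nurse | soda | black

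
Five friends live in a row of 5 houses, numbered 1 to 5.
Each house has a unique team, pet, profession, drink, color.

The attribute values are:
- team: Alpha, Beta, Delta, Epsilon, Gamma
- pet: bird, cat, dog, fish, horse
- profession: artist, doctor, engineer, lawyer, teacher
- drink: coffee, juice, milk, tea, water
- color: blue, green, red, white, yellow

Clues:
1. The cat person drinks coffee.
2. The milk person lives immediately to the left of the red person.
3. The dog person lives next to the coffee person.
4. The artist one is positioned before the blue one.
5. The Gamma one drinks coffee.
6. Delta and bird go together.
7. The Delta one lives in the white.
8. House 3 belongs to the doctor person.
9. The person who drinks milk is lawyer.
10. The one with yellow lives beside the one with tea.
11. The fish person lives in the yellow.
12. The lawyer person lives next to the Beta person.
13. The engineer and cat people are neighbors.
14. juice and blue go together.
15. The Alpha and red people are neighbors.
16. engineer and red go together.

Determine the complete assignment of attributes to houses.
Solution:

House | Team | Pet | Profession | Drink | Color
-----------------------------------------------
  1   | Alpha | fish | lawyer | milk | yellow
  2   | Beta | dog | engineer | tea | red
  3   | Gamma | cat | doctor | coffee | green
  4   | Delta | bird | artist | water | white
  5   | Epsilon | horse | teacher | juice | blue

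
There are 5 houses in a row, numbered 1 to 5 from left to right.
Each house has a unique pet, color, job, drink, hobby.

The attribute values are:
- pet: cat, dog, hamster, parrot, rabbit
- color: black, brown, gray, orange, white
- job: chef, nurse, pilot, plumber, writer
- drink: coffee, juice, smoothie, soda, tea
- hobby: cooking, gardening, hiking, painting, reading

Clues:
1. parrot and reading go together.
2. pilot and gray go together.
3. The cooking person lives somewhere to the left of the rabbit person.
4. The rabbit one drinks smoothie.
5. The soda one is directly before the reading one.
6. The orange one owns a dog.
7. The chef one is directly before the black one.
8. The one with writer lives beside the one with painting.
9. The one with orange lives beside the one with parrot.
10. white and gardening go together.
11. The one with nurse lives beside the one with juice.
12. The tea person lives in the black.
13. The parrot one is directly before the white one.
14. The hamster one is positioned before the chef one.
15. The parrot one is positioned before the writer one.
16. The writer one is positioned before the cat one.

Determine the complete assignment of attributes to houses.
Solution:

House | Pet | Color | Job | Drink | Hobby
-----------------------------------------
  1   | dog | orange | nurse | soda | cooking
  2   | parrot | gray | pilot | juice | reading
  3   | hamster | white | writer | coffee | gardening
  4   | rabbit | brown | chef | smoothie | painting
  5   | cat | black | plumber | tea | hiking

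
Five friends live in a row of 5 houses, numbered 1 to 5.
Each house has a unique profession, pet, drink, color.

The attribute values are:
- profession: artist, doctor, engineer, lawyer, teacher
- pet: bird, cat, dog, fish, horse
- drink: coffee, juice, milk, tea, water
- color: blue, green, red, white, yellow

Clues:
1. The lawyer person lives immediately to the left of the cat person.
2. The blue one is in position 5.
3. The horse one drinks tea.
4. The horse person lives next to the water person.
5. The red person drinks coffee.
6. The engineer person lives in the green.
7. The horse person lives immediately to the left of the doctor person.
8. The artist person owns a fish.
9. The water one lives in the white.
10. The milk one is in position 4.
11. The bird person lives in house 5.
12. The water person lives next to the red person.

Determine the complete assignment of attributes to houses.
Solution:

House | Profession | Pet | Drink | Color
----------------------------------------
  1   | lawyer | horse | tea | yellow
  2   | doctor | cat | water | white
  3   | artist | fish | coffee | red
  4   | engineer | dog | milk | green
  5   | teacher | bird | juice | blue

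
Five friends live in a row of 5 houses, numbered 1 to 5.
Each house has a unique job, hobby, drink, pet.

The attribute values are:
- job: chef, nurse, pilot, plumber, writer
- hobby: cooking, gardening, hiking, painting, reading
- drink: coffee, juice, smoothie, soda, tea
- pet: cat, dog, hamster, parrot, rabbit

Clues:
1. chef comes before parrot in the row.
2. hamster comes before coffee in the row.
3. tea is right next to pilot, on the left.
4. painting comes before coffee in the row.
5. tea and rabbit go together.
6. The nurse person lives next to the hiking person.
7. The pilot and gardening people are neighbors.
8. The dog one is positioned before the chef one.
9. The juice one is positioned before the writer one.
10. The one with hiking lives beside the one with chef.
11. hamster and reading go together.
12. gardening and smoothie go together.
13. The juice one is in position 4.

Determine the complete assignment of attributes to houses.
Solution:

House | Job | Hobby | Drink | Pet
---------------------------------
  1   | nurse | painting | tea | rabbit
  2   | pilot | hiking | soda | dog
  3   | chef | gardening | smoothie | cat
  4   | plumber | reading | juice | hamster
  5   | writer | cooking | coffee | parrot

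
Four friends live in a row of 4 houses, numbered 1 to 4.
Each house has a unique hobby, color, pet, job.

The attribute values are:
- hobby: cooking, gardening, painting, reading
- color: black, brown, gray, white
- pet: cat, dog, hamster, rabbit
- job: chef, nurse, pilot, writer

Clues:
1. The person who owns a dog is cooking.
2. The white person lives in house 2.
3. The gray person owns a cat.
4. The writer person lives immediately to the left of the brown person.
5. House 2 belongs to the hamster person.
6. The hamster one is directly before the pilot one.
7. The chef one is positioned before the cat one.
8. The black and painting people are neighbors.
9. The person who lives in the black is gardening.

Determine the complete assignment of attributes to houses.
Solution:

House | Hobby | Color | Pet | Job
---------------------------------
  1   | gardening | black | rabbit | chef
  2   | painting | white | hamster | writer
  3   | cooking | brown | dog | pilot
  4   | reading | gray | cat | nurse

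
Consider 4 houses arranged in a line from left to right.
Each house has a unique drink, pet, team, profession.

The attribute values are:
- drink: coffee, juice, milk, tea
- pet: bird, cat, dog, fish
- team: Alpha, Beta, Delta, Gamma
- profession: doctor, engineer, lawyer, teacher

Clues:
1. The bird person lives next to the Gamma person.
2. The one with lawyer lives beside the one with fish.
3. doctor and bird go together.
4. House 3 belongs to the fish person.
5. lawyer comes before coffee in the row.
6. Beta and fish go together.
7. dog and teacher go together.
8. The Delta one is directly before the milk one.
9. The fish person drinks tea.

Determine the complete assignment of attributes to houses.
Solution:

House | Drink | Pet | Team | Profession
---------------------------------------
  1   | juice | bird | Delta | doctor
  2   | milk | cat | Gamma | lawyer
  3   | tea | fish | Beta | engineer
  4   | coffee | dog | Alpha | teacher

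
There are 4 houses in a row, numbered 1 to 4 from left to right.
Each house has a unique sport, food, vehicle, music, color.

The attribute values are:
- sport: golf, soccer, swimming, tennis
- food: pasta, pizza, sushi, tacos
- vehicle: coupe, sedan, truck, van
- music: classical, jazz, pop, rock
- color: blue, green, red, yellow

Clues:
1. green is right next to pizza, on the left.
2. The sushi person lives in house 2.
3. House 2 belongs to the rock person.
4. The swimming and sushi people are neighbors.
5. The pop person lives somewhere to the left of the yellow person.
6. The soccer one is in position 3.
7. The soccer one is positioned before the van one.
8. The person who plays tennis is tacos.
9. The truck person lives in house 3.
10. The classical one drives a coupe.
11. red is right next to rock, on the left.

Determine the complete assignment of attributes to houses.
Solution:

House | Sport | Food | Vehicle | Music | Color
----------------------------------------------
  1   | swimming | pasta | coupe | classical | red
  2   | golf | sushi | sedan | rock | green
  3   | soccer | pizza | truck | pop | blue
  4   | tennis | tacos | van | jazz | yellow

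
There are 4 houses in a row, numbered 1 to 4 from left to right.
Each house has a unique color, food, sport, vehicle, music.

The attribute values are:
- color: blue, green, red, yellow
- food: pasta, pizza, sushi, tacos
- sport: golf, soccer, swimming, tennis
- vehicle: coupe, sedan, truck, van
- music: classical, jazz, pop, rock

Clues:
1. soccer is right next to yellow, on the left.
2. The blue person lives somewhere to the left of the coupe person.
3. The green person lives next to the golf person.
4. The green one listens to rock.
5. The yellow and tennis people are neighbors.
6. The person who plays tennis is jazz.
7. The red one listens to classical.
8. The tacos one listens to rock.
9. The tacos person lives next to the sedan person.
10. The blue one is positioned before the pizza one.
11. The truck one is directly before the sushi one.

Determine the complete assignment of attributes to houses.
Solution:

House | Color | Food | Sport | Vehicle | Music
----------------------------------------------
  1   | green | tacos | soccer | truck | rock
  2   | yellow | sushi | golf | sedan | pop
  3   | blue | pasta | tennis | van | jazz
  4   | red | pizza | swimming | coupe | classical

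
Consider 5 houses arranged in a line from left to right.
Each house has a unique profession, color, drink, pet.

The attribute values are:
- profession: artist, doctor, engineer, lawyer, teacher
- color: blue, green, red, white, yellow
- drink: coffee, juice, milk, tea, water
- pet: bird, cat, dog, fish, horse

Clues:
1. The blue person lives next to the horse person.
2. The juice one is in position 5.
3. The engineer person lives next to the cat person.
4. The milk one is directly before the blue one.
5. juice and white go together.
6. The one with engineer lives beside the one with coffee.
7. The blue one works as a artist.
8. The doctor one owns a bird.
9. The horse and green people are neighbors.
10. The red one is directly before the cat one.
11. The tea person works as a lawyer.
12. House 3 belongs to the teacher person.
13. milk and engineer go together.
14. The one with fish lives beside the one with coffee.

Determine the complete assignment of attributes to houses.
Solution:

House | Profession | Color | Drink | Pet
----------------------------------------
  1   | engineer | red | milk | fish
  2   | artist | blue | coffee | cat
  3   | teacher | yellow | water | horse
  4   | lawyer | green | tea | dog
  5   | doctor | white | juice | bird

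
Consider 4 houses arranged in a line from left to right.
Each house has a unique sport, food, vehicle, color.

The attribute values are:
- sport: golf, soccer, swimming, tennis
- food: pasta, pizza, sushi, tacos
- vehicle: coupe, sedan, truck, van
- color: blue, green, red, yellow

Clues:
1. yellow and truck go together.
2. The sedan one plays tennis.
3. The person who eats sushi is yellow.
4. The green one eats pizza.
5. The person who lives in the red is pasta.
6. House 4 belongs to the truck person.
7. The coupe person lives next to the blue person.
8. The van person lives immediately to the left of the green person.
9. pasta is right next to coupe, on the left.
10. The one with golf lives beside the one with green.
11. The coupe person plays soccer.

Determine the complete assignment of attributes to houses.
Solution:

House | Sport | Food | Vehicle | Color
--------------------------------------
  1   | golf | pasta | van | red
  2   | soccer | pizza | coupe | green
  3   | tennis | tacos | sedan | blue
  4   | swimming | sushi | truck | yellow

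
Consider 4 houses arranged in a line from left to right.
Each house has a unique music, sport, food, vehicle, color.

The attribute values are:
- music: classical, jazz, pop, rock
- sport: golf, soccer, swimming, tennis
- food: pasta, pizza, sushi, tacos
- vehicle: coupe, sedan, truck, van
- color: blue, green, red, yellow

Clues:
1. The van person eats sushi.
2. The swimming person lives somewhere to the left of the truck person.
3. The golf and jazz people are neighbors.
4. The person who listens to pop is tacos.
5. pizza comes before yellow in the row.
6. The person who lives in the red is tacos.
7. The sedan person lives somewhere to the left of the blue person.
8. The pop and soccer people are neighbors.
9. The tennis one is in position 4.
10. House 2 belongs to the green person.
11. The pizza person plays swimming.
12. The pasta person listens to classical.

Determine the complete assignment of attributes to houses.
Solution:

House | Music | Sport | Food | Vehicle | Color
----------------------------------------------
  1   | pop | golf | tacos | sedan | red
  2   | jazz | soccer | sushi | van | green
  3   | rock | swimming | pizza | coupe | blue
  4   | classical | tennis | pasta | truck | yellow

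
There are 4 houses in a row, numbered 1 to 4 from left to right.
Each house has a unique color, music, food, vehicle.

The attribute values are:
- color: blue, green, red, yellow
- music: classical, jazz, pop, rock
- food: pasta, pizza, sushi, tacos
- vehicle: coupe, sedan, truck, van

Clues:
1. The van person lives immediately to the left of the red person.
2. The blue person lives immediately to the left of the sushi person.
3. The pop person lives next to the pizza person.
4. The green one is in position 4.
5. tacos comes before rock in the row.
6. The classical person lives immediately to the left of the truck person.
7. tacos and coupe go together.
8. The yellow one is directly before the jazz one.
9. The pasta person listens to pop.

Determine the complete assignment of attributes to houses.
Solution:

House | Color | Music | Food | Vehicle
--------------------------------------
  1   | yellow | pop | pasta | van
  2   | red | jazz | pizza | sedan
  3   | blue | classical | tacos | coupe
  4   | green | rock | sushi | truck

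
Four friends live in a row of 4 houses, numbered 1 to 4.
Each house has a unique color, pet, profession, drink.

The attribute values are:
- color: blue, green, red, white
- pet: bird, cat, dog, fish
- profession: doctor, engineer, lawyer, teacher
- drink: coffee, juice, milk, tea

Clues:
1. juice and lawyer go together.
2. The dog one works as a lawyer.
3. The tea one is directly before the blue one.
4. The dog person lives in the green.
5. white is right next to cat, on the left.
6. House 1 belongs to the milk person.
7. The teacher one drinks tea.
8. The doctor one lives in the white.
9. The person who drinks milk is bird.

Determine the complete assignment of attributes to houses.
Solution:

House | Color | Pet | Profession | Drink
----------------------------------------
  1   | white | bird | doctor | milk
  2   | red | cat | teacher | tea
  3   | blue | fish | engineer | coffee
  4   | green | dog | lawyer | juice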